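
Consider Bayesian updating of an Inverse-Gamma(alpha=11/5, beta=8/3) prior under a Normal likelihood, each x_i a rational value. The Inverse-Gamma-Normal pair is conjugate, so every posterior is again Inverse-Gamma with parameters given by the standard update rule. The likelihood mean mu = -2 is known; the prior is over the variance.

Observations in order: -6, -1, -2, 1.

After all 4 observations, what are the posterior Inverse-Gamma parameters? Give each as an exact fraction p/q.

alpha=21/5, beta=47/3

obs 1: x=-6 → posterior Inverse-Gamma(27/10, 32/3)
obs 2: x=-1 → posterior Inverse-Gamma(16/5, 67/6)
obs 3: x=-2 → posterior Inverse-Gamma(37/10, 67/6)
obs 4: x=1 → posterior Inverse-Gamma(21/5, 47/3)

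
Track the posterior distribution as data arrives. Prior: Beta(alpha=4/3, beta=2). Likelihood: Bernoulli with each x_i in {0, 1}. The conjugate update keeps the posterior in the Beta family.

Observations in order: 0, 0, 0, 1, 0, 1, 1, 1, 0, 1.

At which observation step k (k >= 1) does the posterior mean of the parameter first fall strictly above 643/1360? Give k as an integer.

k = 10

obs 1: x=0 → posterior Beta(4/3, 3)
obs 2: x=0 → posterior Beta(4/3, 4)
obs 3: x=0 → posterior Beta(4/3, 5)
obs 4: x=1 → posterior Beta(7/3, 5)
obs 5: x=0 → posterior Beta(7/3, 6)
obs 6: x=1 → posterior Beta(10/3, 6)
obs 7: x=1 → posterior Beta(13/3, 6)
obs 8: x=1 → posterior Beta(16/3, 6)
obs 9: x=0 → posterior Beta(16/3, 7)
obs 10: x=1 → posterior Beta(19/3, 7)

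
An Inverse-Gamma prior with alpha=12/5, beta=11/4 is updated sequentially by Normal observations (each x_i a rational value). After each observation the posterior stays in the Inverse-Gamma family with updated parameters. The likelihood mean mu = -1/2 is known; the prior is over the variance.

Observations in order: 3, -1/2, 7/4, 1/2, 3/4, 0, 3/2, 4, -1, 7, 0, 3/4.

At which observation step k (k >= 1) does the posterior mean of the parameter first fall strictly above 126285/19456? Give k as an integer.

obs 1: x=3 → posterior Inverse-Gamma(29/10, 71/8)
obs 2: x=-1/2 → posterior Inverse-Gamma(17/5, 71/8)
obs 3: x=7/4 → posterior Inverse-Gamma(39/10, 365/32)
obs 4: x=1/2 → posterior Inverse-Gamma(22/5, 381/32)
obs 5: x=3/4 → posterior Inverse-Gamma(49/10, 203/16)
obs 6: x=0 → posterior Inverse-Gamma(27/5, 205/16)
obs 7: x=3/2 → posterior Inverse-Gamma(59/10, 237/16)
obs 8: x=4 → posterior Inverse-Gamma(32/5, 399/16)
obs 9: x=-1 → posterior Inverse-Gamma(69/10, 401/16)
obs 10: x=7 → posterior Inverse-Gamma(37/5, 851/16)
obs 11: x=0 → posterior Inverse-Gamma(79/10, 853/16)
obs 12: x=3/4 → posterior Inverse-Gamma(42/5, 1731/32)

k = 10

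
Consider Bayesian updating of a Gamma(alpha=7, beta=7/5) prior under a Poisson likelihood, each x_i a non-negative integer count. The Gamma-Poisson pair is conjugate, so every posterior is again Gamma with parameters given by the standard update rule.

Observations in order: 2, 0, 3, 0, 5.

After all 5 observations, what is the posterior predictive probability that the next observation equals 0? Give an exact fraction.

38685626227668133590597632/456487940826035155404146917

obs 1: x=2 → posterior Gamma(9, 12/5)
obs 2: x=0 → posterior Gamma(9, 17/5)
obs 3: x=3 → posterior Gamma(12, 22/5)
obs 4: x=0 → posterior Gamma(12, 27/5)
obs 5: x=5 → posterior Gamma(17, 32/5)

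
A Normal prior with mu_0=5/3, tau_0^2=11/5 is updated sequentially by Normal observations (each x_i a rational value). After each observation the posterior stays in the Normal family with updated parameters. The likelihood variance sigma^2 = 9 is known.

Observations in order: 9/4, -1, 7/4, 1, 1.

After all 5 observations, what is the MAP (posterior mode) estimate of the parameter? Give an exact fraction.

13/10

obs 1: x=9/4 → posterior Normal(57/32, 99/56)
obs 2: x=-1 → posterior Normal(355/268, 99/67)
obs 3: x=7/4 → posterior Normal(18/13, 33/26)
obs 4: x=1 → posterior Normal(119/89, 99/89)
obs 5: x=1 → posterior Normal(13/10, 99/100)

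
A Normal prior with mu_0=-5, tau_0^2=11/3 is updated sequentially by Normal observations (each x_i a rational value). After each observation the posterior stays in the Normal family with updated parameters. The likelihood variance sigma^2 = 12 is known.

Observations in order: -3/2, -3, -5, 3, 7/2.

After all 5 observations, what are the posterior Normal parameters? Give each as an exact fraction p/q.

obs 1: x=-3/2 → posterior Normal(-393/94, 132/47)
obs 2: x=-3 → posterior Normal(-459/116, 66/29)
obs 3: x=-5 → posterior Normal(-569/138, 44/23)
obs 4: x=3 → posterior Normal(-503/160, 33/20)
obs 5: x=7/2 → posterior Normal(-213/91, 132/91)

mu_0=-213/91, tau_0^2=132/91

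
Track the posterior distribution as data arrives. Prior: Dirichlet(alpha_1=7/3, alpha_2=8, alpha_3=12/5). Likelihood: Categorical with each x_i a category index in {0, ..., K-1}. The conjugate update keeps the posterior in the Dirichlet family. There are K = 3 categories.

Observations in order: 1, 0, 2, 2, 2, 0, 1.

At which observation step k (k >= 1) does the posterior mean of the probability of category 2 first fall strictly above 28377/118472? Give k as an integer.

obs 1: x=1 → posterior Dirichlet(7/3, 9, 12/5)
obs 2: x=0 → posterior Dirichlet(10/3, 9, 12/5)
obs 3: x=2 → posterior Dirichlet(10/3, 9, 17/5)
obs 4: x=2 → posterior Dirichlet(10/3, 9, 22/5)
obs 5: x=2 → posterior Dirichlet(10/3, 9, 27/5)
obs 6: x=0 → posterior Dirichlet(13/3, 9, 27/5)
obs 7: x=1 → posterior Dirichlet(13/3, 10, 27/5)

k = 4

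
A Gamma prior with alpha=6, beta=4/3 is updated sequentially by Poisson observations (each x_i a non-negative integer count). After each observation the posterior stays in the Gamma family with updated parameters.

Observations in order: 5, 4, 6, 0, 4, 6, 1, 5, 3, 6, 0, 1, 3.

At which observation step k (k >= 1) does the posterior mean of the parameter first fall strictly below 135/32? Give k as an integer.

obs 1: x=5 → posterior Gamma(11, 7/3)
obs 2: x=4 → posterior Gamma(15, 10/3)
obs 3: x=6 → posterior Gamma(21, 13/3)
obs 4: x=0 → posterior Gamma(21, 16/3)
obs 5: x=4 → posterior Gamma(25, 19/3)
obs 6: x=6 → posterior Gamma(31, 22/3)
obs 7: x=1 → posterior Gamma(32, 25/3)
obs 8: x=5 → posterior Gamma(37, 28/3)
obs 9: x=3 → posterior Gamma(40, 31/3)
obs 10: x=6 → posterior Gamma(46, 34/3)
obs 11: x=0 → posterior Gamma(46, 37/3)
obs 12: x=1 → posterior Gamma(47, 40/3)
obs 13: x=3 → posterior Gamma(50, 43/3)

k = 4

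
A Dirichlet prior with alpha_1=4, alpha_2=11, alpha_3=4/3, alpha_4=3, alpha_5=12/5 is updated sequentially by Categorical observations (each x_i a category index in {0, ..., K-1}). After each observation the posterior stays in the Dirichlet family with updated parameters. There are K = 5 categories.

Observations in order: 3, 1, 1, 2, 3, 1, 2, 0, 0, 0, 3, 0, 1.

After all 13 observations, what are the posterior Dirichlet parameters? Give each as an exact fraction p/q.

alpha_1=8, alpha_2=15, alpha_3=10/3, alpha_4=6, alpha_5=12/5

obs 1: x=3 → posterior Dirichlet(4, 11, 4/3, 4, 12/5)
obs 2: x=1 → posterior Dirichlet(4, 12, 4/3, 4, 12/5)
obs 3: x=1 → posterior Dirichlet(4, 13, 4/3, 4, 12/5)
obs 4: x=2 → posterior Dirichlet(4, 13, 7/3, 4, 12/5)
obs 5: x=3 → posterior Dirichlet(4, 13, 7/3, 5, 12/5)
obs 6: x=1 → posterior Dirichlet(4, 14, 7/3, 5, 12/5)
obs 7: x=2 → posterior Dirichlet(4, 14, 10/3, 5, 12/5)
obs 8: x=0 → posterior Dirichlet(5, 14, 10/3, 5, 12/5)
obs 9: x=0 → posterior Dirichlet(6, 14, 10/3, 5, 12/5)
obs 10: x=0 → posterior Dirichlet(7, 14, 10/3, 5, 12/5)
obs 11: x=3 → posterior Dirichlet(7, 14, 10/3, 6, 12/5)
obs 12: x=0 → posterior Dirichlet(8, 14, 10/3, 6, 12/5)
obs 13: x=1 → posterior Dirichlet(8, 15, 10/3, 6, 12/5)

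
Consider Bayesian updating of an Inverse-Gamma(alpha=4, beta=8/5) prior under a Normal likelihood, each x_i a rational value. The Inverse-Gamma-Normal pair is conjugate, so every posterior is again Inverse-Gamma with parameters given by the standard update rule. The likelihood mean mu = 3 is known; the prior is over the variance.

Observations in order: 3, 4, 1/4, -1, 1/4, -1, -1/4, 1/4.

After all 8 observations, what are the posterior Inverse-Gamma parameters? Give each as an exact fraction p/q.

alpha=8, beta=1389/40

obs 1: x=3 → posterior Inverse-Gamma(9/2, 8/5)
obs 2: x=4 → posterior Inverse-Gamma(5, 21/10)
obs 3: x=1/4 → posterior Inverse-Gamma(11/2, 941/160)
obs 4: x=-1 → posterior Inverse-Gamma(6, 2221/160)
obs 5: x=1/4 → posterior Inverse-Gamma(13/2, 1413/80)
obs 6: x=-1 → posterior Inverse-Gamma(7, 2053/80)
obs 7: x=-1/4 → posterior Inverse-Gamma(15/2, 4951/160)
obs 8: x=1/4 → posterior Inverse-Gamma(8, 1389/40)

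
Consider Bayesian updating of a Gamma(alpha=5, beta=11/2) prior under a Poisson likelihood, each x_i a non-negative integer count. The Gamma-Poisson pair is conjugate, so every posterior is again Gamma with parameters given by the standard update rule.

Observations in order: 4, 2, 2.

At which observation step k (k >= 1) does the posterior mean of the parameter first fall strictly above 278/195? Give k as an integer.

obs 1: x=4 → posterior Gamma(9, 13/2)
obs 2: x=2 → posterior Gamma(11, 15/2)
obs 3: x=2 → posterior Gamma(13, 17/2)

k = 2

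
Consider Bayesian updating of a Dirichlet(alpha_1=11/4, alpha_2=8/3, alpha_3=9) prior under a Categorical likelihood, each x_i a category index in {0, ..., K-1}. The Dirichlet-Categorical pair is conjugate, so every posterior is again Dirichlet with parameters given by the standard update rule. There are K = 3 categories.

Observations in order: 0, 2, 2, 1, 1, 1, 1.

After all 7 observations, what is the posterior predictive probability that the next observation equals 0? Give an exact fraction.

obs 1: x=0 → posterior Dirichlet(15/4, 8/3, 9)
obs 2: x=2 → posterior Dirichlet(15/4, 8/3, 10)
obs 3: x=2 → posterior Dirichlet(15/4, 8/3, 11)
obs 4: x=1 → posterior Dirichlet(15/4, 11/3, 11)
obs 5: x=1 → posterior Dirichlet(15/4, 14/3, 11)
obs 6: x=1 → posterior Dirichlet(15/4, 17/3, 11)
obs 7: x=1 → posterior Dirichlet(15/4, 20/3, 11)

45/257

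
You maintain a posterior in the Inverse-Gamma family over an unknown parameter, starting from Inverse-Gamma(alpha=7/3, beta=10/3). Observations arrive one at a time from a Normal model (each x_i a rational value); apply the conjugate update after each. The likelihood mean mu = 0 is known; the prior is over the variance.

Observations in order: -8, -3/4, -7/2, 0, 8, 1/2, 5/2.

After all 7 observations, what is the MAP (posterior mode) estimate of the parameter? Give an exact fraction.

obs 1: x=-8 → posterior Inverse-Gamma(17/6, 106/3)
obs 2: x=-3/4 → posterior Inverse-Gamma(10/3, 3419/96)
obs 3: x=-7/2 → posterior Inverse-Gamma(23/6, 4007/96)
obs 4: x=0 → posterior Inverse-Gamma(13/3, 4007/96)
obs 5: x=8 → posterior Inverse-Gamma(29/6, 7079/96)
obs 6: x=1/2 → posterior Inverse-Gamma(16/3, 7091/96)
obs 7: x=5/2 → posterior Inverse-Gamma(35/6, 7391/96)

7391/656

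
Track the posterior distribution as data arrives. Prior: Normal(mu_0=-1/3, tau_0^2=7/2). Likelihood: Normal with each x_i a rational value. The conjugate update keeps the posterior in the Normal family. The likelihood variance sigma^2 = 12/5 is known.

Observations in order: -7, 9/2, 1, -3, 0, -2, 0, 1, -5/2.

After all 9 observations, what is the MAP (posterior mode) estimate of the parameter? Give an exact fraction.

-96/113

obs 1: x=-7 → posterior Normal(-253/59, 84/59)
obs 2: x=9/2 → posterior Normal(-191/188, 42/47)
obs 3: x=1 → posterior Normal(-121/258, 28/43)
obs 4: x=-3 → posterior Normal(-331/328, 21/41)
obs 5: x=0 → posterior Normal(-331/398, 84/199)
obs 6: x=-2 → posterior Normal(-157/156, 14/39)
obs 7: x=0 → posterior Normal(-471/538, 84/269)
obs 8: x=1 → posterior Normal(-401/608, 21/76)
obs 9: x=-5/2 → posterior Normal(-96/113, 28/113)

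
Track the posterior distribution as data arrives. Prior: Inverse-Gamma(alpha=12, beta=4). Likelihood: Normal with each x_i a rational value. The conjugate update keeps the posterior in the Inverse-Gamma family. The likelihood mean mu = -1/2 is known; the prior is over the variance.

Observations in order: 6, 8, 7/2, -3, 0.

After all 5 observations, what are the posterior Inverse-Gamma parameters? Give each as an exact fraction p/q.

obs 1: x=6 → posterior Inverse-Gamma(25/2, 201/8)
obs 2: x=8 → posterior Inverse-Gamma(13, 245/4)
obs 3: x=7/2 → posterior Inverse-Gamma(27/2, 277/4)
obs 4: x=-3 → posterior Inverse-Gamma(14, 579/8)
obs 5: x=0 → posterior Inverse-Gamma(29/2, 145/2)

alpha=29/2, beta=145/2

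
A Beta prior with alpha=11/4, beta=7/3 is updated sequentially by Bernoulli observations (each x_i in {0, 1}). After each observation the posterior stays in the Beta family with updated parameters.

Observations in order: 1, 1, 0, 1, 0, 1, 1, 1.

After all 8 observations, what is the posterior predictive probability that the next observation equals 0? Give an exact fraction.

obs 1: x=1 → posterior Beta(15/4, 7/3)
obs 2: x=1 → posterior Beta(19/4, 7/3)
obs 3: x=0 → posterior Beta(19/4, 10/3)
obs 4: x=1 → posterior Beta(23/4, 10/3)
obs 5: x=0 → posterior Beta(23/4, 13/3)
obs 6: x=1 → posterior Beta(27/4, 13/3)
obs 7: x=1 → posterior Beta(31/4, 13/3)
obs 8: x=1 → posterior Beta(35/4, 13/3)

52/157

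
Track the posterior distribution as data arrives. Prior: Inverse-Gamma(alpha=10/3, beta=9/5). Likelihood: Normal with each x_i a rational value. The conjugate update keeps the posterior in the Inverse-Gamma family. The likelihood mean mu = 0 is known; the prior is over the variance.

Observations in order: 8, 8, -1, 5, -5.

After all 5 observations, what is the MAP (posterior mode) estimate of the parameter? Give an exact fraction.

2739/205

obs 1: x=8 → posterior Inverse-Gamma(23/6, 169/5)
obs 2: x=8 → posterior Inverse-Gamma(13/3, 329/5)
obs 3: x=-1 → posterior Inverse-Gamma(29/6, 663/10)
obs 4: x=5 → posterior Inverse-Gamma(16/3, 394/5)
obs 5: x=-5 → posterior Inverse-Gamma(35/6, 913/10)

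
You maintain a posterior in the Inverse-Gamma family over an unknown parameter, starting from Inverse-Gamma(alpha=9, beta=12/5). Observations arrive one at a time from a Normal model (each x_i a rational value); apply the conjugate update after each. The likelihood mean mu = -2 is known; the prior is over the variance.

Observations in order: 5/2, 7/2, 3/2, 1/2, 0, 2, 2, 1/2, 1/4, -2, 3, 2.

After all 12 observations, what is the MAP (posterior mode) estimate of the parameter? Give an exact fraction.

12969/2560

obs 1: x=5/2 → posterior Inverse-Gamma(19/2, 501/40)
obs 2: x=7/2 → posterior Inverse-Gamma(10, 553/20)
obs 3: x=3/2 → posterior Inverse-Gamma(21/2, 1351/40)
obs 4: x=1/2 → posterior Inverse-Gamma(11, 369/10)
obs 5: x=0 → posterior Inverse-Gamma(23/2, 389/10)
obs 6: x=2 → posterior Inverse-Gamma(12, 469/10)
obs 7: x=2 → posterior Inverse-Gamma(25/2, 549/10)
obs 8: x=1/2 → posterior Inverse-Gamma(13, 2321/40)
obs 9: x=1/4 → posterior Inverse-Gamma(27/2, 9689/160)
obs 10: x=-2 → posterior Inverse-Gamma(14, 9689/160)
obs 11: x=3 → posterior Inverse-Gamma(29/2, 11689/160)
obs 12: x=2 → posterior Inverse-Gamma(15, 12969/160)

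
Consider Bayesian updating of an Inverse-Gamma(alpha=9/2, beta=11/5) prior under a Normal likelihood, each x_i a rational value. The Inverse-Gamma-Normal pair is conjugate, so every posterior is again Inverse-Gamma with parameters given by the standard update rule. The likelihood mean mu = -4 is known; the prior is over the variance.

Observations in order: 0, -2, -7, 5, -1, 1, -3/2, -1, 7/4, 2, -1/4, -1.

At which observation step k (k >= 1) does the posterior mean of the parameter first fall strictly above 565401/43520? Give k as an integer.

obs 1: x=0 → posterior Inverse-Gamma(5, 51/5)
obs 2: x=-2 → posterior Inverse-Gamma(11/2, 61/5)
obs 3: x=-7 → posterior Inverse-Gamma(6, 167/10)
obs 4: x=5 → posterior Inverse-Gamma(13/2, 286/5)
obs 5: x=-1 → posterior Inverse-Gamma(7, 617/10)
obs 6: x=1 → posterior Inverse-Gamma(15/2, 371/5)
obs 7: x=-3/2 → posterior Inverse-Gamma(8, 3093/40)
obs 8: x=-1 → posterior Inverse-Gamma(17/2, 3273/40)
obs 9: x=7/4 → posterior Inverse-Gamma(9, 15737/160)
obs 10: x=2 → posterior Inverse-Gamma(19/2, 18617/160)
obs 11: x=-1/4 → posterior Inverse-Gamma(10, 9871/80)
obs 12: x=-1 → posterior Inverse-Gamma(21/2, 10231/80)

k = 10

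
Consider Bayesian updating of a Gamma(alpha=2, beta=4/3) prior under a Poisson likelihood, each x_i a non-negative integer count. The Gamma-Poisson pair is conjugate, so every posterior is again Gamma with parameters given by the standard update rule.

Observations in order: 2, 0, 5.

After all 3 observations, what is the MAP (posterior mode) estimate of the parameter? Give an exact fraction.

24/13

obs 1: x=2 → posterior Gamma(4, 7/3)
obs 2: x=0 → posterior Gamma(4, 10/3)
obs 3: x=5 → posterior Gamma(9, 13/3)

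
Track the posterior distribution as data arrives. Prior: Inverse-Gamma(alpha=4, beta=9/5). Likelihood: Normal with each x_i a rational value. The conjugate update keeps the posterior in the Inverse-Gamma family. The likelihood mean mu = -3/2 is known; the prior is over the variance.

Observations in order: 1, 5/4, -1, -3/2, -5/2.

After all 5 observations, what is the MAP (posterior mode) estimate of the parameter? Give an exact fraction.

1493/1200

obs 1: x=1 → posterior Inverse-Gamma(9/2, 197/40)
obs 2: x=5/4 → posterior Inverse-Gamma(5, 1393/160)
obs 3: x=-1 → posterior Inverse-Gamma(11/2, 1413/160)
obs 4: x=-3/2 → posterior Inverse-Gamma(6, 1413/160)
obs 5: x=-5/2 → posterior Inverse-Gamma(13/2, 1493/160)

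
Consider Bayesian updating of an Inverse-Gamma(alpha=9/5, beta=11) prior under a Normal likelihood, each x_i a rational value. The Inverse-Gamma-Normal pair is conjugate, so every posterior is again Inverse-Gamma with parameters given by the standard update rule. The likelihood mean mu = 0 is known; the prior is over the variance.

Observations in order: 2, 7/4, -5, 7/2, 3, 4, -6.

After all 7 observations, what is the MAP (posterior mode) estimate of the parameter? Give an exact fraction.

485/48

obs 1: x=2 → posterior Inverse-Gamma(23/10, 13)
obs 2: x=7/4 → posterior Inverse-Gamma(14/5, 465/32)
obs 3: x=-5 → posterior Inverse-Gamma(33/10, 865/32)
obs 4: x=7/2 → posterior Inverse-Gamma(19/5, 1061/32)
obs 5: x=3 → posterior Inverse-Gamma(43/10, 1205/32)
obs 6: x=4 → posterior Inverse-Gamma(24/5, 1461/32)
obs 7: x=-6 → posterior Inverse-Gamma(53/10, 2037/32)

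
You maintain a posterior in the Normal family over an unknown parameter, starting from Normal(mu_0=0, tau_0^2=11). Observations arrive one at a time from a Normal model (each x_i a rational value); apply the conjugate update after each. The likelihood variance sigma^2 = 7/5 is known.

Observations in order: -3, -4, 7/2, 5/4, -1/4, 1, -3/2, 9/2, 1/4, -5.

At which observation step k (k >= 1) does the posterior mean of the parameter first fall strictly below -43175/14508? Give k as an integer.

k = 2

obs 1: x=-3 → posterior Normal(-165/62, 77/62)
obs 2: x=-4 → posterior Normal(-385/117, 77/117)
obs 3: x=7/2 → posterior Normal(-385/344, 77/172)
obs 4: x=5/4 → posterior Normal(-495/908, 77/227)
obs 5: x=-1/4 → posterior Normal(-275/564, 77/282)
obs 6: x=1 → posterior Normal(-165/674, 77/337)
obs 7: x=-3/2 → posterior Normal(-165/392, 11/56)
obs 8: x=9/2 → posterior Normal(55/298, 77/447)
obs 9: x=1/4 → posterior Normal(385/2008, 77/502)
obs 10: x=-5 → posterior Normal(-715/2228, 77/557)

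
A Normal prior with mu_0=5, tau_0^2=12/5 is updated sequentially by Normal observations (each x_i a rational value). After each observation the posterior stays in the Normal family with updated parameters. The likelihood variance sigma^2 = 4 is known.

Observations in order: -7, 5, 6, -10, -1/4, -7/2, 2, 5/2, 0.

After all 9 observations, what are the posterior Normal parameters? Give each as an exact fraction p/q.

obs 1: x=-7 → posterior Normal(1/2, 3/2)
obs 2: x=5 → posterior Normal(19/11, 12/11)
obs 3: x=6 → posterior Normal(37/14, 6/7)
obs 4: x=-10 → posterior Normal(7/17, 12/17)
obs 5: x=-1/4 → posterior Normal(5/16, 3/5)
obs 6: x=-7/2 → posterior Normal(-17/92, 12/23)
obs 7: x=2 → posterior Normal(7/104, 6/13)
obs 8: x=5/2 → posterior Normal(37/116, 12/29)
obs 9: x=0 → posterior Normal(37/128, 3/8)

mu_0=37/128, tau_0^2=3/8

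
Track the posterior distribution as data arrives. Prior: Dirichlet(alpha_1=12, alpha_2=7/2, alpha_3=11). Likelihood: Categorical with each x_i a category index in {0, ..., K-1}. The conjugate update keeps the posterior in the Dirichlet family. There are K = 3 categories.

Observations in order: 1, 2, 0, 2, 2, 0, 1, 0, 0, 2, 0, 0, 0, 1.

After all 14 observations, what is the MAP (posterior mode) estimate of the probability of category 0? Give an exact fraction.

obs 1: x=1 → posterior Dirichlet(12, 9/2, 11)
obs 2: x=2 → posterior Dirichlet(12, 9/2, 12)
obs 3: x=0 → posterior Dirichlet(13, 9/2, 12)
obs 4: x=2 → posterior Dirichlet(13, 9/2, 13)
obs 5: x=2 → posterior Dirichlet(13, 9/2, 14)
obs 6: x=0 → posterior Dirichlet(14, 9/2, 14)
obs 7: x=1 → posterior Dirichlet(14, 11/2, 14)
obs 8: x=0 → posterior Dirichlet(15, 11/2, 14)
obs 9: x=0 → posterior Dirichlet(16, 11/2, 14)
obs 10: x=2 → posterior Dirichlet(16, 11/2, 15)
obs 11: x=0 → posterior Dirichlet(17, 11/2, 15)
obs 12: x=0 → posterior Dirichlet(18, 11/2, 15)
obs 13: x=0 → posterior Dirichlet(19, 11/2, 15)
obs 14: x=1 → posterior Dirichlet(19, 13/2, 15)

12/25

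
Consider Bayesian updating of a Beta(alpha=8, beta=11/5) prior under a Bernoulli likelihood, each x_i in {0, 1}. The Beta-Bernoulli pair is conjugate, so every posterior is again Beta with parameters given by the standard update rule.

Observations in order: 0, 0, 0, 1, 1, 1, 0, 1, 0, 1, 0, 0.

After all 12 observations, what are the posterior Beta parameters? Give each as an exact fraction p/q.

obs 1: x=0 → posterior Beta(8, 16/5)
obs 2: x=0 → posterior Beta(8, 21/5)
obs 3: x=0 → posterior Beta(8, 26/5)
obs 4: x=1 → posterior Beta(9, 26/5)
obs 5: x=1 → posterior Beta(10, 26/5)
obs 6: x=1 → posterior Beta(11, 26/5)
obs 7: x=0 → posterior Beta(11, 31/5)
obs 8: x=1 → posterior Beta(12, 31/5)
obs 9: x=0 → posterior Beta(12, 36/5)
obs 10: x=1 → posterior Beta(13, 36/5)
obs 11: x=0 → posterior Beta(13, 41/5)
obs 12: x=0 → posterior Beta(13, 46/5)

alpha=13, beta=46/5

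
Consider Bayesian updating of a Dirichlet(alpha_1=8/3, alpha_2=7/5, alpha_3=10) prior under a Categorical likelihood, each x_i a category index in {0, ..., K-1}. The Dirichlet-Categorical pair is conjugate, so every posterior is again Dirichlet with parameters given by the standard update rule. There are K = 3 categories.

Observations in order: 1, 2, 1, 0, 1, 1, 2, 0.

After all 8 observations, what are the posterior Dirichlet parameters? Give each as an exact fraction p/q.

alpha_1=14/3, alpha_2=27/5, alpha_3=12

obs 1: x=1 → posterior Dirichlet(8/3, 12/5, 10)
obs 2: x=2 → posterior Dirichlet(8/3, 12/5, 11)
obs 3: x=1 → posterior Dirichlet(8/3, 17/5, 11)
obs 4: x=0 → posterior Dirichlet(11/3, 17/5, 11)
obs 5: x=1 → posterior Dirichlet(11/3, 22/5, 11)
obs 6: x=1 → posterior Dirichlet(11/3, 27/5, 11)
obs 7: x=2 → posterior Dirichlet(11/3, 27/5, 12)
obs 8: x=0 → posterior Dirichlet(14/3, 27/5, 12)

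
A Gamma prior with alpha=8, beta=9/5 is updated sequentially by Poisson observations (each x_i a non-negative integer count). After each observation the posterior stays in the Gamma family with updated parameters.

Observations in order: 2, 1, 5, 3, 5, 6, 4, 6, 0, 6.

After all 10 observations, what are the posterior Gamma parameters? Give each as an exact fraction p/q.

obs 1: x=2 → posterior Gamma(10, 14/5)
obs 2: x=1 → posterior Gamma(11, 19/5)
obs 3: x=5 → posterior Gamma(16, 24/5)
obs 4: x=3 → posterior Gamma(19, 29/5)
obs 5: x=5 → posterior Gamma(24, 34/5)
obs 6: x=6 → posterior Gamma(30, 39/5)
obs 7: x=4 → posterior Gamma(34, 44/5)
obs 8: x=6 → posterior Gamma(40, 49/5)
obs 9: x=0 → posterior Gamma(40, 54/5)
obs 10: x=6 → posterior Gamma(46, 59/5)

alpha=46, beta=59/5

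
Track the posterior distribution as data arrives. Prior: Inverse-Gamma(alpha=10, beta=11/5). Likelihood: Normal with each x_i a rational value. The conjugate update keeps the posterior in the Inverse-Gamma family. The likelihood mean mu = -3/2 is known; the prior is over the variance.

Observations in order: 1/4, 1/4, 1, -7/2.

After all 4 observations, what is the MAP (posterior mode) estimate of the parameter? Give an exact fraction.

831/1040

obs 1: x=1/4 → posterior Inverse-Gamma(21/2, 597/160)
obs 2: x=1/4 → posterior Inverse-Gamma(11, 421/80)
obs 3: x=1 → posterior Inverse-Gamma(23/2, 671/80)
obs 4: x=-7/2 → posterior Inverse-Gamma(12, 831/80)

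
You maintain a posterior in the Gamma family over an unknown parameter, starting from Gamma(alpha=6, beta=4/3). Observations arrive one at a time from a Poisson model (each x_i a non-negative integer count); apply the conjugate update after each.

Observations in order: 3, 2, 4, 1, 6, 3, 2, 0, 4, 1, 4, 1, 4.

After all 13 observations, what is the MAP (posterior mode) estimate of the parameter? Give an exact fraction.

120/43

obs 1: x=3 → posterior Gamma(9, 7/3)
obs 2: x=2 → posterior Gamma(11, 10/3)
obs 3: x=4 → posterior Gamma(15, 13/3)
obs 4: x=1 → posterior Gamma(16, 16/3)
obs 5: x=6 → posterior Gamma(22, 19/3)
obs 6: x=3 → posterior Gamma(25, 22/3)
obs 7: x=2 → posterior Gamma(27, 25/3)
obs 8: x=0 → posterior Gamma(27, 28/3)
obs 9: x=4 → posterior Gamma(31, 31/3)
obs 10: x=1 → posterior Gamma(32, 34/3)
obs 11: x=4 → posterior Gamma(36, 37/3)
obs 12: x=1 → posterior Gamma(37, 40/3)
obs 13: x=4 → posterior Gamma(41, 43/3)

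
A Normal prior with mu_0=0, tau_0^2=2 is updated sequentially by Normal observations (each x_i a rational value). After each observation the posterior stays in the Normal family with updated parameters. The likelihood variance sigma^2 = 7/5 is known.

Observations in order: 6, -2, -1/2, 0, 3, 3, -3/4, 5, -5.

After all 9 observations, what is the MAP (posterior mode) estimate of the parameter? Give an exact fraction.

175/194

obs 1: x=6 → posterior Normal(60/17, 14/17)
obs 2: x=-2 → posterior Normal(40/27, 14/27)
obs 3: x=-1/2 → posterior Normal(35/37, 14/37)
obs 4: x=0 → posterior Normal(35/47, 14/47)
obs 5: x=3 → posterior Normal(65/57, 14/57)
obs 6: x=3 → posterior Normal(95/67, 14/67)
obs 7: x=-3/4 → posterior Normal(25/22, 2/11)
obs 8: x=5 → posterior Normal(275/174, 14/87)
obs 9: x=-5 → posterior Normal(175/194, 14/97)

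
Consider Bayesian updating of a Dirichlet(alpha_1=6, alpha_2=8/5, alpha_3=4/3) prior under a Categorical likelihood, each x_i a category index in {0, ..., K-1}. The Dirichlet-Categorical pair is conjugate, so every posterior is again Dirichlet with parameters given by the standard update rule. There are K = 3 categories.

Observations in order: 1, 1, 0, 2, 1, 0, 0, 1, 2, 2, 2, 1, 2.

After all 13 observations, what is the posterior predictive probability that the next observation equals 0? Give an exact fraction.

135/329

obs 1: x=1 → posterior Dirichlet(6, 13/5, 4/3)
obs 2: x=1 → posterior Dirichlet(6, 18/5, 4/3)
obs 3: x=0 → posterior Dirichlet(7, 18/5, 4/3)
obs 4: x=2 → posterior Dirichlet(7, 18/5, 7/3)
obs 5: x=1 → posterior Dirichlet(7, 23/5, 7/3)
obs 6: x=0 → posterior Dirichlet(8, 23/5, 7/3)
obs 7: x=0 → posterior Dirichlet(9, 23/5, 7/3)
obs 8: x=1 → posterior Dirichlet(9, 28/5, 7/3)
obs 9: x=2 → posterior Dirichlet(9, 28/5, 10/3)
obs 10: x=2 → posterior Dirichlet(9, 28/5, 13/3)
obs 11: x=2 → posterior Dirichlet(9, 28/5, 16/3)
obs 12: x=1 → posterior Dirichlet(9, 33/5, 16/3)
obs 13: x=2 → posterior Dirichlet(9, 33/5, 19/3)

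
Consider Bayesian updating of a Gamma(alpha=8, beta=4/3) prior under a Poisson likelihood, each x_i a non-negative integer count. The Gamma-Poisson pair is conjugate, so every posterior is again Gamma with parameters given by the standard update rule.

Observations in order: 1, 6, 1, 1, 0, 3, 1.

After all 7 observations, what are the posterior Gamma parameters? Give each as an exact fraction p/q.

alpha=21, beta=25/3

obs 1: x=1 → posterior Gamma(9, 7/3)
obs 2: x=6 → posterior Gamma(15, 10/3)
obs 3: x=1 → posterior Gamma(16, 13/3)
obs 4: x=1 → posterior Gamma(17, 16/3)
obs 5: x=0 → posterior Gamma(17, 19/3)
obs 6: x=3 → posterior Gamma(20, 22/3)
obs 7: x=1 → posterior Gamma(21, 25/3)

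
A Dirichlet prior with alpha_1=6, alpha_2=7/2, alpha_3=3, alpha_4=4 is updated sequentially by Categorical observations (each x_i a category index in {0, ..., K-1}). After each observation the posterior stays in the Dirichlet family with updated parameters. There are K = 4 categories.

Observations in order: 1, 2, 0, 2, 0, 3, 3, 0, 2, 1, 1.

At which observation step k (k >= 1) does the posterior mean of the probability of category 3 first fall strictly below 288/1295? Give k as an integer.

obs 1: x=1 → posterior Dirichlet(6, 9/2, 3, 4)
obs 2: x=2 → posterior Dirichlet(6, 9/2, 4, 4)
obs 3: x=0 → posterior Dirichlet(7, 9/2, 4, 4)
obs 4: x=2 → posterior Dirichlet(7, 9/2, 5, 4)
obs 5: x=0 → posterior Dirichlet(8, 9/2, 5, 4)
obs 6: x=3 → posterior Dirichlet(8, 9/2, 5, 5)
obs 7: x=3 → posterior Dirichlet(8, 9/2, 5, 6)
obs 8: x=0 → posterior Dirichlet(9, 9/2, 5, 6)
obs 9: x=2 → posterior Dirichlet(9, 9/2, 6, 6)
obs 10: x=1 → posterior Dirichlet(9, 11/2, 6, 6)
obs 11: x=1 → posterior Dirichlet(9, 13/2, 6, 6)

k = 2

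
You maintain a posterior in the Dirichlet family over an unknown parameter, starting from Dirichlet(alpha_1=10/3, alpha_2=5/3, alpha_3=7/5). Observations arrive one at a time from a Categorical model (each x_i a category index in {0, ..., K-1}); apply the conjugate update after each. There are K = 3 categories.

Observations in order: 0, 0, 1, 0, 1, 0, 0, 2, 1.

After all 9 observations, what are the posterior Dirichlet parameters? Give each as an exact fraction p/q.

alpha_1=25/3, alpha_2=14/3, alpha_3=12/5

obs 1: x=0 → posterior Dirichlet(13/3, 5/3, 7/5)
obs 2: x=0 → posterior Dirichlet(16/3, 5/3, 7/5)
obs 3: x=1 → posterior Dirichlet(16/3, 8/3, 7/5)
obs 4: x=0 → posterior Dirichlet(19/3, 8/3, 7/5)
obs 5: x=1 → posterior Dirichlet(19/3, 11/3, 7/5)
obs 6: x=0 → posterior Dirichlet(22/3, 11/3, 7/5)
obs 7: x=0 → posterior Dirichlet(25/3, 11/3, 7/5)
obs 8: x=2 → posterior Dirichlet(25/3, 11/3, 12/5)
obs 9: x=1 → posterior Dirichlet(25/3, 14/3, 12/5)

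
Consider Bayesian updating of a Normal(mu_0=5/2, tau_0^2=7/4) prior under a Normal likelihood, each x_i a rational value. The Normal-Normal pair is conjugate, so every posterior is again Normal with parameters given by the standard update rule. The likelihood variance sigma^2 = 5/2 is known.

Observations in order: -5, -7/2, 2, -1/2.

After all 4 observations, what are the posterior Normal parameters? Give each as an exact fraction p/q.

mu_0=-12/19, tau_0^2=35/76

obs 1: x=-5 → posterior Normal(-10/17, 35/34)
obs 2: x=-7/2 → posterior Normal(-23/16, 35/48)
obs 3: x=2 → posterior Normal(-41/62, 35/62)
obs 4: x=-1/2 → posterior Normal(-12/19, 35/76)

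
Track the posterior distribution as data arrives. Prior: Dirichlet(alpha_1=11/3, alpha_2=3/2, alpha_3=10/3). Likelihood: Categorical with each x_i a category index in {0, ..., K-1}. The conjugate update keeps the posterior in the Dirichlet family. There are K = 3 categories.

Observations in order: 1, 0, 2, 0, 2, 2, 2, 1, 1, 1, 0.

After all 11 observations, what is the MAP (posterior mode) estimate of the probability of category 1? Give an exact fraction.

obs 1: x=1 → posterior Dirichlet(11/3, 5/2, 10/3)
obs 2: x=0 → posterior Dirichlet(14/3, 5/2, 10/3)
obs 3: x=2 → posterior Dirichlet(14/3, 5/2, 13/3)
obs 4: x=0 → posterior Dirichlet(17/3, 5/2, 13/3)
obs 5: x=2 → posterior Dirichlet(17/3, 5/2, 16/3)
obs 6: x=2 → posterior Dirichlet(17/3, 5/2, 19/3)
obs 7: x=2 → posterior Dirichlet(17/3, 5/2, 22/3)
obs 8: x=1 → posterior Dirichlet(17/3, 7/2, 22/3)
obs 9: x=1 → posterior Dirichlet(17/3, 9/2, 22/3)
obs 10: x=1 → posterior Dirichlet(17/3, 11/2, 22/3)
obs 11: x=0 → posterior Dirichlet(20/3, 11/2, 22/3)

3/11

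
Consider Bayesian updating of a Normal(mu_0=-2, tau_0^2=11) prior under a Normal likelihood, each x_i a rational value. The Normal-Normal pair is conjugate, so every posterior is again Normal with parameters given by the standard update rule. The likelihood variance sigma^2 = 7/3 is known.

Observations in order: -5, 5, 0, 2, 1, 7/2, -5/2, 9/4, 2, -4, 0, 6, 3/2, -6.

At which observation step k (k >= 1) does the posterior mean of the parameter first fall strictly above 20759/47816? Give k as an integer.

k = 5

obs 1: x=-5 → posterior Normal(-179/40, 77/40)
obs 2: x=5 → posterior Normal(-14/73, 77/73)
obs 3: x=0 → posterior Normal(-7/53, 77/106)
obs 4: x=2 → posterior Normal(52/139, 77/139)
obs 5: x=1 → posterior Normal(85/172, 77/172)
obs 6: x=7/2 → posterior Normal(401/410, 77/205)
obs 7: x=-5/2 → posterior Normal(59/119, 11/34)
obs 8: x=9/4 → posterior Normal(769/1084, 77/271)
obs 9: x=2 → posterior Normal(1033/1216, 77/304)
obs 10: x=-4 → posterior Normal(505/1348, 77/337)
obs 11: x=0 → posterior Normal(101/296, 77/370)
obs 12: x=6 → posterior Normal(1297/1612, 77/403)
obs 13: x=3/2 → posterior Normal(1495/1744, 77/436)
obs 14: x=-6 → posterior Normal(703/1876, 11/67)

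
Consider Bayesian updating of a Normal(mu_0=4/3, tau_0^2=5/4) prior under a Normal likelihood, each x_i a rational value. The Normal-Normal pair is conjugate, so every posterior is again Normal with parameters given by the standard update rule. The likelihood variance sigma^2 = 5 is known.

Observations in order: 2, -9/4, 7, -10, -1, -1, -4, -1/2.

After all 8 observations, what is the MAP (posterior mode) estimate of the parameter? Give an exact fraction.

obs 1: x=2 → posterior Normal(22/15, 1)
obs 2: x=-9/4 → posterior Normal(61/72, 5/6)
obs 3: x=7 → posterior Normal(145/84, 5/7)
obs 4: x=-10 → posterior Normal(25/96, 5/8)
obs 5: x=-1 → posterior Normal(13/108, 5/9)
obs 6: x=-1 → posterior Normal(1/120, 1/2)
obs 7: x=-4 → posterior Normal(-47/132, 5/11)
obs 8: x=-1/2 → posterior Normal(-53/144, 5/12)

-53/144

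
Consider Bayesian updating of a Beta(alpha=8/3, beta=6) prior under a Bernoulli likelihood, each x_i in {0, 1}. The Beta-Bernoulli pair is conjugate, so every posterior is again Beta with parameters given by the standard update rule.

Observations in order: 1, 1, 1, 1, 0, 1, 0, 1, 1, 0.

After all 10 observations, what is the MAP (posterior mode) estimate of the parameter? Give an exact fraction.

13/25

obs 1: x=1 → posterior Beta(11/3, 6)
obs 2: x=1 → posterior Beta(14/3, 6)
obs 3: x=1 → posterior Beta(17/3, 6)
obs 4: x=1 → posterior Beta(20/3, 6)
obs 5: x=0 → posterior Beta(20/3, 7)
obs 6: x=1 → posterior Beta(23/3, 7)
obs 7: x=0 → posterior Beta(23/3, 8)
obs 8: x=1 → posterior Beta(26/3, 8)
obs 9: x=1 → posterior Beta(29/3, 8)
obs 10: x=0 → posterior Beta(29/3, 9)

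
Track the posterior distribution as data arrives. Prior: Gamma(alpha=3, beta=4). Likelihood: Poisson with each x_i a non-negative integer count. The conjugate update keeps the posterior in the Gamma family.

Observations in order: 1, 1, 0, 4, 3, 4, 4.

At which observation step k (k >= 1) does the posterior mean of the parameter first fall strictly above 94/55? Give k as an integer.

k = 7

obs 1: x=1 → posterior Gamma(4, 5)
obs 2: x=1 → posterior Gamma(5, 6)
obs 3: x=0 → posterior Gamma(5, 7)
obs 4: x=4 → posterior Gamma(9, 8)
obs 5: x=3 → posterior Gamma(12, 9)
obs 6: x=4 → posterior Gamma(16, 10)
obs 7: x=4 → posterior Gamma(20, 11)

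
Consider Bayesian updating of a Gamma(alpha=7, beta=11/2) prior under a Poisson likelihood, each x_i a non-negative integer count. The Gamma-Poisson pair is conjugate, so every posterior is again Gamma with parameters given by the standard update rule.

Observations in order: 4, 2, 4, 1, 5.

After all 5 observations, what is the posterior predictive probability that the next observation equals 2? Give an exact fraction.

obs 1: x=4 → posterior Gamma(11, 13/2)
obs 2: x=2 → posterior Gamma(13, 15/2)
obs 3: x=4 → posterior Gamma(17, 17/2)
obs 4: x=1 → posterior Gamma(18, 19/2)
obs 5: x=5 → posterior Gamma(23, 21/2)

123675882005194478012595641743728/480250763996501976790165756943041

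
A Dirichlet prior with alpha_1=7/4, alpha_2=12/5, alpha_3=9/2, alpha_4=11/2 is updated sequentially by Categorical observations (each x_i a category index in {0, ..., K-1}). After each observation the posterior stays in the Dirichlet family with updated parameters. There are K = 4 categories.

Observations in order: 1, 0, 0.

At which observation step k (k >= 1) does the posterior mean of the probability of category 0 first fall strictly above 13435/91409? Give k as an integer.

k = 2

obs 1: x=1 → posterior Dirichlet(7/4, 17/5, 9/2, 11/2)
obs 2: x=0 → posterior Dirichlet(11/4, 17/5, 9/2, 11/2)
obs 3: x=0 → posterior Dirichlet(15/4, 17/5, 9/2, 11/2)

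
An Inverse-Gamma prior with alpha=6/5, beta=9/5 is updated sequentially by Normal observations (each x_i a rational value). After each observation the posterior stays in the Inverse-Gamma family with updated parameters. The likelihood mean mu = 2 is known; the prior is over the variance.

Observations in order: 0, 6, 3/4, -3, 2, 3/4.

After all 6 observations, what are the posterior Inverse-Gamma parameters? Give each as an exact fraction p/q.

alpha=21/5, beta=2069/80

obs 1: x=0 → posterior Inverse-Gamma(17/10, 19/5)
obs 2: x=6 → posterior Inverse-Gamma(11/5, 59/5)
obs 3: x=3/4 → posterior Inverse-Gamma(27/10, 2013/160)
obs 4: x=-3 → posterior Inverse-Gamma(16/5, 4013/160)
obs 5: x=2 → posterior Inverse-Gamma(37/10, 4013/160)
obs 6: x=3/4 → posterior Inverse-Gamma(21/5, 2069/80)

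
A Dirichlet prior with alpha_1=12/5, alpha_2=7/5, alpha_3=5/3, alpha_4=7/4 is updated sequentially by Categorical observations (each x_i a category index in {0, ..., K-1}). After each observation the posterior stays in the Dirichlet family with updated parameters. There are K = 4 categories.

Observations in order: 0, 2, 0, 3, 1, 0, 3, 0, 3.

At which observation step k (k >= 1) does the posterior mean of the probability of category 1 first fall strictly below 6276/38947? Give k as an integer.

obs 1: x=0 → posterior Dirichlet(17/5, 7/5, 5/3, 7/4)
obs 2: x=2 → posterior Dirichlet(17/5, 7/5, 8/3, 7/4)
obs 3: x=0 → posterior Dirichlet(22/5, 7/5, 8/3, 7/4)
obs 4: x=3 → posterior Dirichlet(22/5, 7/5, 8/3, 11/4)
obs 5: x=1 → posterior Dirichlet(22/5, 12/5, 8/3, 11/4)
obs 6: x=0 → posterior Dirichlet(27/5, 12/5, 8/3, 11/4)
obs 7: x=3 → posterior Dirichlet(27/5, 12/5, 8/3, 15/4)
obs 8: x=0 → posterior Dirichlet(32/5, 12/5, 8/3, 15/4)
obs 9: x=3 → posterior Dirichlet(32/5, 12/5, 8/3, 19/4)

k = 2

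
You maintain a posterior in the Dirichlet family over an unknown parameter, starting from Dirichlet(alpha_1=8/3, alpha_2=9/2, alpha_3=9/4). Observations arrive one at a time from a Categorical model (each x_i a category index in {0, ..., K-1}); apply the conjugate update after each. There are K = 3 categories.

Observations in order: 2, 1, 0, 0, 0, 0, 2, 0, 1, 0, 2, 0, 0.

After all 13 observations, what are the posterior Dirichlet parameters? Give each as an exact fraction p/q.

alpha_1=32/3, alpha_2=13/2, alpha_3=21/4

obs 1: x=2 → posterior Dirichlet(8/3, 9/2, 13/4)
obs 2: x=1 → posterior Dirichlet(8/3, 11/2, 13/4)
obs 3: x=0 → posterior Dirichlet(11/3, 11/2, 13/4)
obs 4: x=0 → posterior Dirichlet(14/3, 11/2, 13/4)
obs 5: x=0 → posterior Dirichlet(17/3, 11/2, 13/4)
obs 6: x=0 → posterior Dirichlet(20/3, 11/2, 13/4)
obs 7: x=2 → posterior Dirichlet(20/3, 11/2, 17/4)
obs 8: x=0 → posterior Dirichlet(23/3, 11/2, 17/4)
obs 9: x=1 → posterior Dirichlet(23/3, 13/2, 17/4)
obs 10: x=0 → posterior Dirichlet(26/3, 13/2, 17/4)
obs 11: x=2 → posterior Dirichlet(26/3, 13/2, 21/4)
obs 12: x=0 → posterior Dirichlet(29/3, 13/2, 21/4)
obs 13: x=0 → posterior Dirichlet(32/3, 13/2, 21/4)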